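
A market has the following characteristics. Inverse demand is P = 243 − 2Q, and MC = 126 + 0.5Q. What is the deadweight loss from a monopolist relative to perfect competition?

Under competition P = MC: 243 − 2Q = 126 + 0.5Q ⇒ Q = 46.8, P = 149.4.
A monopolist chooses Q where MR = MC. MR = 243 − 4Q; setting this equal to 126 + 0.5Q gives Q = 26 and P = 191.
CS = ½·(243 − 149.4)·46.8 = 2190.24; PS = (149.4·46.8 − 126·46.8 − ½·0.5·46.8²) = 547.56; TS = 2737.8.
CS = ½·(243 − 191)·26 = 676; PS = (191·26 − 126·26 − ½·0.5·26²) = 1521; TS = 2197.
DWL = 2737.8 − 2197 = 540.8.

DWL = 540.8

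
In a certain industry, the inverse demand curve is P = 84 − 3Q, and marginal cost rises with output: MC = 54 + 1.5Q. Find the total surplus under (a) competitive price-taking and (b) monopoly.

Competition: TS = 100; Monopoly: TS = 84

Competitive equilibrium sets price equal to marginal cost: 84 − 3Q = 54 + 1.5Q, so Q = 20/3 and P = 64.
CS = ½·(84 − 64)·20/3 = 200/3; PS = (64·20/3 − 54·20/3 − ½·1.5·(20/3)²) = 100/3; TS = 100.
Monopoly sets MR = MC: 84 − 6Q = 54 + 1.5Q ⇒ Q = 4, P = 84 − 3·4 = 72.
CS = ½·(84 − 72)·4 = 24; PS = (72·4 − 54·4 − ½·1.5·4²) = 60; TS = 84.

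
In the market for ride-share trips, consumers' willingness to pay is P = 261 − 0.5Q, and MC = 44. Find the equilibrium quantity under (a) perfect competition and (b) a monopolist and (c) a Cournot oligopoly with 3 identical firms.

Competition: Q = 434; Monopoly: Q = 217; Cournot: Q = 325.5

Perfect competition: P = MC = 44, so 261 − 0.5Q = 44 and Q = 434.
A monopolist chooses Q where MR = MC. MR = 261 − Q; setting this equal to 44 gives Q = 217 and P = 152.5.
With 3 symmetric Cournot firms, each firm's FOC gives 261 − 2q = 44, so q = 108.5, Q = 3·108.5 = 325.5, and P = 98.25.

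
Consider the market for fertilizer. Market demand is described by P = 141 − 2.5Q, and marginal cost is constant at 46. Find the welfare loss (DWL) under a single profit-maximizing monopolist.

DWL = 451.25

Perfect competition: P = MC = 46, so 141 − 2.5Q = 46 and Q = 38.
A monopolist chooses Q where MR = MC. MR = 141 − 5Q; setting this equal to 46 gives Q = 19 and P = 93.5.
DWL is the triangle between Q = 19 and Q = 38: ½·(38 − 19)·(93.5 − 46) = 451.25.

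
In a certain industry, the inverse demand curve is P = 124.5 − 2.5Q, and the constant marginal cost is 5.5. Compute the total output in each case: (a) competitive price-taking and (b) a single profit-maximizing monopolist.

Perfect competition: P = MC = 5.5, so 124.5 − 2.5Q = 5.5 and Q = 47.6.
A monopolist chooses Q where MR = MC. MR = 124.5 − 5Q; setting this equal to 5.5 gives Q = 23.8 and P = 65.

Competition: Q = 47.6; Monopoly: Q = 23.8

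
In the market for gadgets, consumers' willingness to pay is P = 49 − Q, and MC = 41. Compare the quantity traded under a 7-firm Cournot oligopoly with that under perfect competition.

Cournot with 7 identical firms: the symmetric best-response condition is 49 − 8q = 41. Each firm produces q = 1, total output Q = 7, price P = 42.
Under competition P = MC = 41, so Q = (49 − 41)/1 = 8.

Cournot: Q = 7; Competition: Q = 8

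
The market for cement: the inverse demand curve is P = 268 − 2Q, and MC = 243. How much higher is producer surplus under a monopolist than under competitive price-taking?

Perfect competition: P = MC = 243, so 268 − 2Q = 243 and Q = 12.5.
PS = (243 − 243)·12.5 = 0.
A monopolist chooses Q where MR = MC. MR = 268 − 4Q; setting this equal to 243 gives Q = 6.25 and P = 255.5.
PS = (255.5 − 243)·6.25 = 78.125.
Change in producer surplus: 78.125 − 0 = 78.125.

PS rises by 78.125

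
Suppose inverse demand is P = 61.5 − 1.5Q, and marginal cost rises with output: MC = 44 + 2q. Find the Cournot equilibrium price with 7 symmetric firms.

P = 48.375

With 7 symmetric Cournot firms, each firm's FOC gives 61.5 − 12q = 44 + 2q, so q = 1.25, Q = 7·1.25 = 8.75, and P = 48.375.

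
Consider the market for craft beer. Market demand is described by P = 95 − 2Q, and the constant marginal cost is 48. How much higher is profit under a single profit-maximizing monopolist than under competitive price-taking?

Perfect competition: P = MC = 48, so 95 − 2Q = 48 and Q = 23.5.
Profit = (48 − 48)·23.5 = 0.
A monopolist chooses Q where MR = MC. MR = 95 − 4Q; setting this equal to 48 gives Q = 11.75 and P = 71.5.
Profit = (71.5 − 48)·11.75 = 276.125.
Change in profit: 276.125 − 0 = 276.125.

π rises by 276.125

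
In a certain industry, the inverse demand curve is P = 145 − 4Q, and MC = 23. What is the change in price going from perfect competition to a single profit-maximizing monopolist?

Perfect competition: P = MC = 23, so 145 − 4Q = 23 and Q = 30.5.
The monopolist equates marginal revenue to marginal cost: 145 − 8Q = 23, so Q = 15.25. From demand, P = 84.
Change in price: 84 − 23 = 61.

P rises by 61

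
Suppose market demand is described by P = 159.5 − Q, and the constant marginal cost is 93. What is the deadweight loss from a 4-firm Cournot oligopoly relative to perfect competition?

DWL = 88.445

Under competition P = MC = 93, so Q = (159.5 − 93)/1 = 66.5.
Cournot with 4 identical firms: the symmetric best-response condition is 159.5 − 5q = 93. Each firm produces q = 13.3, total output Q = 53.2, price P = 106.3.
DWL is the triangle between Q = 53.2 and Q = 66.5: ½·(66.5 − 53.2)·(106.3 − 93) = 88.445.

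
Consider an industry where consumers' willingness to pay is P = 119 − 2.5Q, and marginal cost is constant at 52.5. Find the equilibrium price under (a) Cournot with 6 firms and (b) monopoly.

Cournot with 6 identical firms: the symmetric best-response condition is 119 − 17.5q = 52.5. Each firm produces q = 3.8, total output Q = 22.8, price P = 62.
Monopoly sets MR = MC: 119 − 5Q = 52.5 ⇒ Q = 13.3, P = 119 − 2.5·13.3 = 85.75.

Cournot: P = 62; Monopoly: P = 85.75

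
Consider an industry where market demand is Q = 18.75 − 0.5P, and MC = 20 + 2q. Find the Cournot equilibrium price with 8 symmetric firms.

P = 23.5

Inverting demand: P = 37.5 − 2Q.
With 8 symmetric Cournot firms, each firm's FOC gives 37.5 − 18q = 20 + 2q, so q = 0.875, Q = 8·0.875 = 7, and P = 23.5.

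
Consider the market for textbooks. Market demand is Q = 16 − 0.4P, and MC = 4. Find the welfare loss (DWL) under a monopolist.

Inverting demand: P = 40 − 2.5Q.
Competitive firms price at marginal cost: P = 4, giving Q = 14.4.
Monopoly sets MR = MC: 40 − 5Q = 4 ⇒ Q = 7.2, P = 40 − 2.5·7.2 = 22.
DWL is the triangle between Q = 7.2 and Q = 14.4: ½·(14.4 − 7.2)·(22 − 4) = 64.8.

DWL = 64.8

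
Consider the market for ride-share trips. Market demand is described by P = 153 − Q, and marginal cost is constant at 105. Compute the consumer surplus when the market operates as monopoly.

Monopoly sets MR = MC: 153 − 2Q = 105 ⇒ Q = 24, P = 153 − 24 = 129.
CS = ½·(153 − 129)·24 = 288.

CS = 288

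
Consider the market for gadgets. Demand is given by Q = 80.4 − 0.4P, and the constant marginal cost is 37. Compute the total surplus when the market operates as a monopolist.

Inverting demand: P = 201 − 2.5Q.
A monopolist chooses Q where MR = MC. MR = 201 − 5Q; setting this equal to 37 gives Q = 32.8 and P = 119.
CS = ½·(201 − 119)·32.8 = 1344.8; PS = (119 − 37)·32.8 = 2689.6; TS = 4034.4.

TS = 4034.4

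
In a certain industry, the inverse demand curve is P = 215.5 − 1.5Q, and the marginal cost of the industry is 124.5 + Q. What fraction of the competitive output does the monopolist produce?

Monopoly sets MR = MC: 215.5 − 3Q = 124.5 + Q ⇒ Q = 22.75, P = 215.5 − 1.5·22.75 = 181.375.
Competitive equilibrium sets price equal to marginal cost: 215.5 − 1.5Q = 124.5 + Q, so Q = 36.4 and P = 160.9.
Ratio Q_m/Q_c = 22.75/36.4 = 0.625.

Q_m/Q_c = 0.625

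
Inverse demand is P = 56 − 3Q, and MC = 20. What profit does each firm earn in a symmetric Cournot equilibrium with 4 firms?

π_i = 17.28

With 4 symmetric Cournot firms, each firm's FOC gives 56 − 15q = 20, so q = 2.4, Q = 4·2.4 = 9.6, and P = 27.2.
Each firm's profit = (27.2 − 20)·2.4 = 17.28.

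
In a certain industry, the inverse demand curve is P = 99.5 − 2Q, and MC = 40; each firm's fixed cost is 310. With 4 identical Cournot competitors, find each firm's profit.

π_i = −239.195

In a 4-firm Cournot equilibrium, symmetry and the first-order condition give q = (99.5 − 40)/(10) = 5.95. So Q = 23.8 and P = 51.9.
Each firm's profit = (51.9 − 40)·5.95 − 310 = −239.195.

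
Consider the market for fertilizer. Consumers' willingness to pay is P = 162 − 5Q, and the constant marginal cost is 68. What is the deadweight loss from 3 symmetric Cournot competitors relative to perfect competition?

Competitive firms price at marginal cost: P = 68, giving Q = 18.8.
Cournot with 3 identical firms: the symmetric best-response condition is 162 − 20q = 68. Each firm produces q = 4.7, total output Q = 14.1, price P = 91.5.
DWL is the triangle between Q = 14.1 and Q = 18.8: ½·(18.8 − 14.1)·(91.5 − 68) = 55.225.

DWL = 55.225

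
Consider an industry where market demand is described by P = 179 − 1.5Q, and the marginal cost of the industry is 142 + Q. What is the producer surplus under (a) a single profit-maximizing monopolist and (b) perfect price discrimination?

Monopoly sets MR = MC: 179 − 3Q = 142 + Q ⇒ Q = 9.25, P = 179 − 1.5·9.25 = 165.125.
PS = P·Q − VC(Q) = 165.125·9.25 − (142·9.25 + ½·1·9.25²) = 171.125.
Under first-degree price discrimination the firm charges each unit its demand price and produces up to where P = MC, i.e. Q = 14.8. Consumer surplus is zero; producer surplus equals total surplus.
PS = ½·(179 − 142)·14.8 = 273.8.

Monopoly: PS = 171.125; Perfect PD: PS = 273.8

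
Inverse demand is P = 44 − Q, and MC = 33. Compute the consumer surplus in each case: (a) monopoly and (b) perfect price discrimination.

The monopolist equates marginal revenue to marginal cost: 44 − 2Q = 33, so Q = 5.5. From demand, P = 38.5.
CS = ½·(44 − 38.5)·5.5 = 15.125.
A perfectly discriminating monopolist sells every unit with P(Q) ≥ MC(Q), so output equals the competitive quantity Q = 11. Each buyer pays their reservation price, so CS = 0 and the firm captures all surplus.
CS = 0.

Monopoly: CS = 15.125; Perfect PD: CS = 0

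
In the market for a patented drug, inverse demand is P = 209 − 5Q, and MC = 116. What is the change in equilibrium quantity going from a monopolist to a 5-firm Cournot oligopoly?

A monopolist chooses Q where MR = MC. MR = 209 − 10Q; setting this equal to 116 gives Q = 9.3 and P = 162.5.
With 5 symmetric Cournot firms, each firm's FOC gives 209 − 30q = 116, so q = 3.1, Q = 5·3.1 = 15.5, and P = 131.5.
Change in equilibrium quantity: 15.5 − 9.3 = 6.2.

Equilibrium quantity rises by 6.2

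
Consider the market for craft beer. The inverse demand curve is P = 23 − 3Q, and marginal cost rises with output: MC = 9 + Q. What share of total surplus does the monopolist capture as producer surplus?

PS/TS = 0.7

A monopolist chooses Q where MR = MC. MR = 23 − 6Q; setting this equal to 9 + Q gives Q = 2 and P = 17.
CS = ½·(23 − 17)·2 = 6.
PS = P·Q − VC(Q) = 17·2 − (9·2 + ½·1·2²) = 14.
Share captured = PS/TS = 14/20 = 0.7.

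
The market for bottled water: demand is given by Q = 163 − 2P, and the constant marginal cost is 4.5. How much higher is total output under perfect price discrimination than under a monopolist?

Inverting demand: P = 81.5 − 0.5Q.
Monopoly sets MR = MC: 81.5 − Q = 4.5 ⇒ Q = 77, P = 81.5 − 0.5·77 = 43.
With perfect price discrimination, output is the efficient level Q = 154 (where demand meets MC), but every buyer pays their willingness to pay: CS = 0 and PS = total surplus.
Change in total output: 154 − 77 = 77.

Q rises by 77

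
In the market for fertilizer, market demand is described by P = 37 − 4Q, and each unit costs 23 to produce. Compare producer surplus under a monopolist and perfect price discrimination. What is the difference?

The monopolist equates marginal revenue to marginal cost: 37 − 8Q = 23, so Q = 1.75. From demand, P = 30.
PS = (30 − 23)·1.75 = 12.25.
A perfectly discriminating monopolist sells every unit with P(Q) ≥ MC(Q), so output equals the competitive quantity Q = 3.5. Each buyer pays their reservation price, so CS = 0 and the firm captures all surplus.
PS = ½·(37 − 23)·3.5 = 24.5.
Change in producer surplus: 24.5 − 12.25 = 12.25.

Producer surplus rises by 12.25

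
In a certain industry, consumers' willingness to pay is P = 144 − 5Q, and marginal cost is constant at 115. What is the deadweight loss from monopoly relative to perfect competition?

Under competition P = MC = 115, so Q = (144 − 115)/5 = 5.8.
Monopoly sets MR = MC: 144 − 10Q = 115 ⇒ Q = 2.9, P = 144 − 5·2.9 = 129.5.
DWL is the triangle between Q = 2.9 and Q = 5.8: ½·(5.8 − 2.9)·(129.5 − 115) = 21.025.

DWL = 21.025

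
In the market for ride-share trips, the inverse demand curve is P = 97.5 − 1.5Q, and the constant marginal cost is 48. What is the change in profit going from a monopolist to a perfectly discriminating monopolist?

The monopolist equates marginal revenue to marginal cost: 97.5 − 3Q = 48, so Q = 16.5. From demand, P = 72.75.
Profit = (72.75 − 48)·16.5 = 408.375.
With perfect price discrimination, output is the efficient level Q = 33 (where demand meets MC), but every buyer pays their willingness to pay: CS = 0 and PS = total surplus.
PS equals the full surplus area, 816.75. Profit = 816.75 = 816.75.
Change in profit: 816.75 − 408.375 = 408.375.

Profit rises by 408.375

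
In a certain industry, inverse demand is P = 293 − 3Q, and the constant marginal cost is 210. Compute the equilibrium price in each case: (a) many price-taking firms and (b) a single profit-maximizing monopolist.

Competitive firms price at marginal cost: P = 210, giving Q = 83/3.
Monopoly sets MR = MC: 293 − 6Q = 210 ⇒ Q = 83/6, P = 293 − 3·83/6 = 251.5.

Competition: P = 210; Monopoly: P = 251.5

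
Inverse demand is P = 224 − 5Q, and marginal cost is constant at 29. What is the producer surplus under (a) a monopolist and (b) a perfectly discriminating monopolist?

A monopolist chooses Q where MR = MC. MR = 224 − 10Q; setting this equal to 29 gives Q = 19.5 and P = 126.5.
PS = (126.5 − 29)·19.5 = 1901.25.
With perfect price discrimination, output is the efficient level Q = 39 (where demand meets MC), but every buyer pays their willingness to pay: CS = 0 and PS = total surplus.
PS = ½·(224 − 29)·39 = 3802.5.

Monopoly: PS = 1901.25; Perfect PD: PS = 3802.5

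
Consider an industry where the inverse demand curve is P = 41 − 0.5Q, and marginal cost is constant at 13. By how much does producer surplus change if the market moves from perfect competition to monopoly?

Producer surplus rises by 392

Under competition P = MC = 13, so Q = (41 − 13)/0.5 = 56.
PS = (13 − 13)·56 = 0.
A monopolist chooses Q where MR = MC. MR = 41 − Q; setting this equal to 13 gives Q = 28 and P = 27.
PS = (27 − 13)·28 = 392.
Change in producer surplus: 392 − 0 = 392.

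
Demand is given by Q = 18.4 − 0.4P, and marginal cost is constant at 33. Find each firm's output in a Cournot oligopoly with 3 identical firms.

Inverting demand: P = 46 − 2.5Q.
With 3 symmetric Cournot firms, each firm's FOC gives 46 − 10q = 33, so q = 1.3, Q = 3·1.3 = 3.9, and P = 36.25.

q_i = 1.3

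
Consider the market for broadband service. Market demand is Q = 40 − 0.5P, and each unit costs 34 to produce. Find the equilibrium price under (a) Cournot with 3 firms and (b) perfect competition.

Cournot: P = 45.5; Competition: P = 34

Inverting demand: P = 80 − 2Q.
With 3 symmetric Cournot firms, each firm's FOC gives 80 − 8q = 34, so q = 5.75, Q = 3·5.75 = 17.25, and P = 45.5.
Competitive firms price at marginal cost: P = 34, giving Q = 23.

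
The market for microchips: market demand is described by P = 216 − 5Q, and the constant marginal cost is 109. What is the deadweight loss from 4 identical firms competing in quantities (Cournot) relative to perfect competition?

Under competition P = MC = 109, so Q = (216 − 109)/5 = 21.4.
In a 4-firm Cournot equilibrium, symmetry and the first-order condition give q = (216 − 109)/(25) = 4.28. So Q = 17.12 and P = 130.4.
DWL is the triangle between Q = 17.12 and Q = 21.4: ½·(21.4 − 17.12)·(130.4 − 109) = 45.796.

DWL = 45.796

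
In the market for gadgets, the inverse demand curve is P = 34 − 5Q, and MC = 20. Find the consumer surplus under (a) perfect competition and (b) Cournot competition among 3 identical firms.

Under competition P = MC = 20, so Q = (34 − 20)/5 = 2.8.
CS = ½·(34 − 20)·2.8 = 19.6.
Cournot with 3 identical firms: the symmetric best-response condition is 34 − 20q = 20. Each firm produces q = 0.7, total output Q = 2.1, price P = 23.5.
CS = ½·(34 − 23.5)·2.1 = 11.025.

Competition: CS = 19.6; Cournot: CS = 11.025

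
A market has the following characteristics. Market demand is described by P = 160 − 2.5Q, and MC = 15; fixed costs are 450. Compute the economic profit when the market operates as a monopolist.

Profit = 1652.5

Monopoly sets MR = MC: 160 − 5Q = 15 ⇒ Q = 29, P = 160 − 2.5·29 = 87.5.
Profit = (87.5 − 15)·29 − 450 = 1652.5.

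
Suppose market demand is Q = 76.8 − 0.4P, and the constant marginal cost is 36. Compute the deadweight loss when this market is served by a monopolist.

DWL = 1216.8

Inverting demand: P = 192 − 2.5Q.
Competitive firms price at marginal cost: P = 36, giving Q = 62.4.
The monopolist equates marginal revenue to marginal cost: 192 − 5Q = 36, so Q = 31.2. From demand, P = 114.
DWL is the triangle between Q = 31.2 and Q = 62.4: ½·(62.4 − 31.2)·(114 − 36) = 1216.8.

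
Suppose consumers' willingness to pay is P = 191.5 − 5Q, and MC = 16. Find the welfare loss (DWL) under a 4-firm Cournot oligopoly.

Under competition P = MC = 16, so Q = (191.5 − 16)/5 = 35.1.
With 4 symmetric Cournot firms, each firm's FOC gives 191.5 − 25q = 16, so q = 7.02, Q = 4·7.02 = 28.08, and P = 51.1.
DWL is the triangle between Q = 28.08 and Q = 35.1: ½·(35.1 − 28.08)·(51.1 − 16) = 123.201.

DWL = 123.201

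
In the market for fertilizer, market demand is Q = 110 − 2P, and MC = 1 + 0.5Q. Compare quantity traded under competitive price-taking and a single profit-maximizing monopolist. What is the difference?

Inverting demand: P = 55 − 0.5Q.
Under competition P = MC: 55 − 0.5Q = 1 + 0.5Q ⇒ Q = 54, P = 28.
The monopolist equates marginal revenue to marginal cost: 55 − Q = 1 + 0.5Q, so Q = 36. From demand, P = 37.
Change in quantity traded: 36 − 54 = −18.

Q falls by 18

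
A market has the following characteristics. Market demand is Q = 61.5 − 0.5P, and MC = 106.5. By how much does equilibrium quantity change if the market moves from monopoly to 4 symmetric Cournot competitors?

Inverting demand: P = 123 − 2Q.
The monopolist equates marginal revenue to marginal cost: 123 − 4Q = 106.5, so Q = 4.125. From demand, P = 114.75.
In a 4-firm Cournot equilibrium, symmetry and the first-order condition give q = (123 − 106.5)/(10) = 1.65. So Q = 6.6 and P = 109.8.
Change in equilibrium quantity: 6.6 − 4.125 = 2.475.

Equilibrium quantity rises by 2.475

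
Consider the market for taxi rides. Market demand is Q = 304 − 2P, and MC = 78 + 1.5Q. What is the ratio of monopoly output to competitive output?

Inverting demand: P = 152 − 0.5Q.
Monopoly sets MR = MC: 152 − Q = 78 + 1.5Q ⇒ Q = 29.6, P = 152 − 0.5·29.6 = 137.2.
Under competition P = MC: 152 − 0.5Q = 78 + 1.5Q ⇒ Q = 37, P = 133.5.
Ratio Q_m/Q_c = 29.6/37 = 0.8.

Q_m/Q_c = 0.8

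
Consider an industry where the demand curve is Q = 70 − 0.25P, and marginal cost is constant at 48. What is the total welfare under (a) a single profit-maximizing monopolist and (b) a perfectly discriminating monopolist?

Monopoly: TS = 5046; Perfect PD: TS = 6728

Inverting demand: P = 280 − 4Q.
The monopolist equates marginal revenue to marginal cost: 280 − 8Q = 48, so Q = 29. From demand, P = 164.
CS = ½·(280 − 164)·29 = 1682; PS = (164 − 48)·29 = 3364; TS = 5046.
Under first-degree price discrimination the firm charges each unit its demand price and produces up to where P = MC, i.e. Q = 58. Consumer surplus is zero; producer surplus equals total surplus.
TS = 6728 (equal to competitive TS).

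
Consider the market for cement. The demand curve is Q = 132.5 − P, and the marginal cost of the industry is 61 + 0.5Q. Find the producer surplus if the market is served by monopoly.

PS = 1022.45

Inverting demand: P = 132.5 − Q.
The monopolist equates marginal revenue to marginal cost: 132.5 − 2Q = 61 + 0.5Q, so Q = 28.6. From demand, P = 103.9.
PS = P·Q − VC(Q) = 103.9·28.6 − (61·28.6 + ½·0.5·28.6²) = 1022.45.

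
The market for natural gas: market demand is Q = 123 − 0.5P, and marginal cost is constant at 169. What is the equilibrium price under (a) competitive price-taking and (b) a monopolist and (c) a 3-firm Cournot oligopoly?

Competition: P = 169; Monopoly: P = 207.5; Cournot: P = 188.25

Inverting demand: P = 246 − 2Q.
Under competition P = MC = 169, so Q = (246 − 169)/2 = 38.5.
The monopolist equates marginal revenue to marginal cost: 246 − 4Q = 169, so Q = 19.25. From demand, P = 207.5.
With 3 symmetric Cournot firms, each firm's FOC gives 246 − 8q = 169, so q = 9.625, Q = 3·9.625 = 28.875, and P = 188.25.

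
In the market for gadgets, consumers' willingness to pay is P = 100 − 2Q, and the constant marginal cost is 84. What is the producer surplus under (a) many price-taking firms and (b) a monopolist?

Under competition P = MC = 84, so Q = (100 − 84)/2 = 8.
PS = (84 − 84)·8 = 0.
The monopolist equates marginal revenue to marginal cost: 100 − 4Q = 84, so Q = 4. From demand, P = 92.
PS = (92 − 84)·4 = 32.

Competition: PS = 0; Monopoly: PS = 32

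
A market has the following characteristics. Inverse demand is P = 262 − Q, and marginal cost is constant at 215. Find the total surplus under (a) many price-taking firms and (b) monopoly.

Perfect competition: P = MC = 215, so 262 − Q = 215 and Q = 47.
CS = ½·(262 − 215)·47 = 1104.5; PS = (215 − 215)·47 = 0; TS = 1104.5.
Monopoly sets MR = MC: 262 − 2Q = 215 ⇒ Q = 23.5, P = 262 − 23.5 = 238.5.
CS = ½·(262 − 238.5)·23.5 = 276.125; PS = (238.5 − 215)·23.5 = 552.25; TS = 828.375.

Competition: TS = 1104.5; Monopoly: TS = 828.375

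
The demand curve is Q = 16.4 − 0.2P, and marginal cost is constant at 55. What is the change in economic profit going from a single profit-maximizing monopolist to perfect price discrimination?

Economic profit rises by 36.45

Inverting demand: P = 82 − 5Q.
A monopolist chooses Q where MR = MC. MR = 82 − 10Q; setting this equal to 55 gives Q = 2.7 and P = 68.5.
Profit = (68.5 − 55)·2.7 = 36.45.
Under first-degree price discrimination the firm charges each unit its demand price and produces up to where P = MC, i.e. Q = 5.4. Consumer surplus is zero; producer surplus equals total surplus.
PS equals the full surplus area, 72.9. Profit = 72.9 = 72.9.
Change in economic profit: 72.9 − 36.45 = 36.45.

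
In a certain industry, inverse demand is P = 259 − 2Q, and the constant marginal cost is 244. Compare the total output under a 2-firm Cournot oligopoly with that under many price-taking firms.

Cournot: Q = 5; Competition: Q = 7.5

Cournot with 2 identical firms: the symmetric best-response condition is 259 − 6q = 244. Each firm produces q = 2.5, total output Q = 5, price P = 249.
Competitive firms price at marginal cost: P = 244, giving Q = 7.5.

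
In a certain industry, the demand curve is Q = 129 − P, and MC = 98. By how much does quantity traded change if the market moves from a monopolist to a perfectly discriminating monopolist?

Quantity traded rises by 15.5

Inverting demand: P = 129 − Q.
Monopoly sets MR = MC: 129 − 2Q = 98 ⇒ Q = 15.5, P = 129 − 15.5 = 113.5.
Under first-degree price discrimination the firm charges each unit its demand price and produces up to where P = MC, i.e. Q = 31. Consumer surplus is zero; producer surplus equals total surplus.
Change in quantity traded: 31 − 15.5 = 15.5.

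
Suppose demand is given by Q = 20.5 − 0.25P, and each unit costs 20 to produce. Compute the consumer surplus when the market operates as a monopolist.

Inverting demand: P = 82 − 4Q.
A monopolist chooses Q where MR = MC. MR = 82 − 8Q; setting this equal to 20 gives Q = 7.75 and P = 51.
CS = ½·(82 − 51)·7.75 = 120.125.

CS = 120.125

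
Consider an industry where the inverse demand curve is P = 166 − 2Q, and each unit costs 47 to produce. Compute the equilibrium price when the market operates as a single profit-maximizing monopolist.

P = 106.5

A monopolist chooses Q where MR = MC. MR = 166 − 4Q; setting this equal to 47 gives Q = 29.75 and P = 106.5.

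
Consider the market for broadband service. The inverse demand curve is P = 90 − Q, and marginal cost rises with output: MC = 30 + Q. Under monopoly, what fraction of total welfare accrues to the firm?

PS/TS = 0.75

The monopolist equates marginal revenue to marginal cost: 90 − 2Q = 30 + Q, so Q = 20. From demand, P = 70.
CS = ½·(90 − 70)·20 = 200.
PS = P·Q − VC(Q) = 70·20 − (30·20 + ½·1·20²) = 600.
Share captured = PS/TS = 600/800 = 0.75.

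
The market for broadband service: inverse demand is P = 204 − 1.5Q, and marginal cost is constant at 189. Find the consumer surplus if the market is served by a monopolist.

CS = 18.75

The monopolist equates marginal revenue to marginal cost: 204 − 3Q = 189, so Q = 5. From demand, P = 196.5.
CS = ½·(204 − 196.5)·5 = 18.75.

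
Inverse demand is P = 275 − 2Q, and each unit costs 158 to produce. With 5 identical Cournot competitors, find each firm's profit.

π_i = 190.125

Cournot with 5 identical firms: the symmetric best-response condition is 275 − 12q = 158. Each firm produces q = 9.75, total output Q = 48.75, price P = 177.5.
Each firm's profit = (177.5 − 158)·9.75 = 190.125.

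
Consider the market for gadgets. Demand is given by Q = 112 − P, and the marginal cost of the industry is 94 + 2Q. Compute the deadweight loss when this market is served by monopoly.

Inverting demand: P = 112 − Q.
Under competition P = MC: 112 − Q = 94 + 2Q ⇒ Q = 6, P = 106.
Monopoly sets MR = MC: 112 − 2Q = 94 + 2Q ⇒ Q = 4.5, P = 112 − 4.5 = 107.5.
CS = ½·(112 − 106)·6 = 18; PS = (106·6 − 94·6 − ½·2·6²) = 36; TS = 54.
CS = ½·(112 − 107.5)·4.5 = 10.125; PS = (107.5·4.5 − 94·4.5 − ½·2·4.5²) = 40.5; TS = 50.625.
DWL = 54 − 50.625 = 3.375.

DWL = 3.375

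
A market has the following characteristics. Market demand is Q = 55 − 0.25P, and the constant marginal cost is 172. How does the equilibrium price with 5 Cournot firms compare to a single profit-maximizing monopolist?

Cournot: P = 180; Monopoly: P = 196

Inverting demand: P = 220 − 4Q.
With 5 symmetric Cournot firms, each firm's FOC gives 220 − 24q = 172, so q = 2, Q = 5·2 = 10, and P = 180.
Monopoly sets MR = MC: 220 − 8Q = 172 ⇒ Q = 6, P = 220 − 4·6 = 196.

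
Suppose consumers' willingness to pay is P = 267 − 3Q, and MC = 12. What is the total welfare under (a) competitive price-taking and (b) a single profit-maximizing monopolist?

Competition: TS = 10837.5; Monopoly: TS = 8128.125

Competitive firms price at marginal cost: P = 12, giving Q = 85.
CS = ½·(267 − 12)·85 = 10837.5; PS = (12 − 12)·85 = 0; TS = 10837.5.
Monopoly sets MR = MC: 267 − 6Q = 12 ⇒ Q = 42.5, P = 267 − 3·42.5 = 139.5.
CS = ½·(267 − 139.5)·42.5 = 2709.375; PS = (139.5 − 12)·42.5 = 5418.75; TS = 8128.125.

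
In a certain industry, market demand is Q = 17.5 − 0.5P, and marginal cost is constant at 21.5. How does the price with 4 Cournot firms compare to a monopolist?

Inverting demand: P = 35 − 2Q.
With 4 symmetric Cournot firms, each firm's FOC gives 35 − 10q = 21.5, so q = 1.35, Q = 4·1.35 = 5.4, and P = 24.2.
Monopoly sets MR = MC: 35 − 4Q = 21.5 ⇒ Q = 3.375, P = 35 − 2·3.375 = 28.25.

Cournot: P = 24.2; Monopoly: P = 28.25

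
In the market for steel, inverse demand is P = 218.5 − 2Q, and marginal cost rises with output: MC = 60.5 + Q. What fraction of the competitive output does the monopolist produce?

Q_m/Q_c = 0.6

Monopoly sets MR = MC: 218.5 − 4Q = 60.5 + Q ⇒ Q = 31.6, P = 218.5 − 2·31.6 = 155.3.
Under competition P = MC: 218.5 − 2Q = 60.5 + Q ⇒ Q = 158/3, P = 679/6.
Ratio Q_m/Q_c = 31.6/(158/3) = 0.6.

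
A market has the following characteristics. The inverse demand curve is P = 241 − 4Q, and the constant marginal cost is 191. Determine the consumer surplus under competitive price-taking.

CS = 312.5

Perfect competition: P = MC = 191, so 241 − 4Q = 191 and Q = 12.5.
CS = ½·(241 − 191)·12.5 = 312.5.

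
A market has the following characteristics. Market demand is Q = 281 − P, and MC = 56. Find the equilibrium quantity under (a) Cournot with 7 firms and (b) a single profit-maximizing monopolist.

Inverting demand: P = 281 − Q.
In a 7-firm Cournot equilibrium, symmetry and the first-order condition give q = (281 − 56)/(8) = 28.125. So Q = 196.875 and P = 84.125.
A monopolist chooses Q where MR = MC. MR = 281 − 2Q; setting this equal to 56 gives Q = 112.5 and P = 168.5.

Cournot: Q = 196.875; Monopoly: Q = 112.5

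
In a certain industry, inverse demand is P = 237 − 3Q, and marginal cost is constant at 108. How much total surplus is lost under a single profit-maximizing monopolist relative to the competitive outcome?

Perfect competition: P = MC = 108, so 237 − 3Q = 108 and Q = 43.
A monopolist chooses Q where MR = MC. MR = 237 − 6Q; setting this equal to 108 gives Q = 21.5 and P = 172.5.
DWL is the triangle between Q = 21.5 and Q = 43: ½·(43 − 21.5)·(172.5 − 108) = 693.375.

DWL = 693.375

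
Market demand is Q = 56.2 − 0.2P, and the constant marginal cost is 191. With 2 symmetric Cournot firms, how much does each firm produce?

q_i = 6

Inverting demand: P = 281 − 5Q.
Cournot with 2 identical firms: the symmetric best-response condition is 281 − 15q = 191. Each firm produces q = 6, total output Q = 12, price P = 221.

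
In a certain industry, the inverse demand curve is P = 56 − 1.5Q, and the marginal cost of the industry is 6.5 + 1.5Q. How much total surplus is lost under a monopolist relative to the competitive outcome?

Competitive equilibrium sets price equal to marginal cost: 56 − 1.5Q = 6.5 + 1.5Q, so Q = 16.5 and P = 31.25.
The monopolist equates marginal revenue to marginal cost: 56 − 3Q = 6.5 + 1.5Q, so Q = 11. From demand, P = 39.5.
CS = ½·(56 − 31.25)·16.5 = 3267/16; PS = (31.25·16.5 − 6.5·16.5 − ½·1.5·16.5²) = 3267/16; TS = 408.375.
CS = ½·(56 − 39.5)·11 = 90.75; PS = (39.5·11 − 6.5·11 − ½·1.5·11²) = 272.25; TS = 363.
DWL = 408.375 − 363 = 45.375.

DWL = 45.375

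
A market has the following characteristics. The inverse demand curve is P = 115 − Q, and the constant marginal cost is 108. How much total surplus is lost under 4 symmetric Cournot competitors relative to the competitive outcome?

DWL = 0.98

Perfect competition: P = MC = 108, so 115 − Q = 108 and Q = 7.
Cournot with 4 identical firms: the symmetric best-response condition is 115 − 5q = 108. Each firm produces q = 1.4, total output Q = 5.6, price P = 109.4.
DWL is the triangle between Q = 5.6 and Q = 7: ½·(7 − 5.6)·(109.4 − 108) = 0.98.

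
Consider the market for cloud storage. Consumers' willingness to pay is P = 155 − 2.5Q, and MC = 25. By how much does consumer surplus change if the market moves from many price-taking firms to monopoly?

Competitive firms price at marginal cost: P = 25, giving Q = 52.
CS = ½·(155 − 25)·52 = 3380.
The monopolist equates marginal revenue to marginal cost: 155 − 5Q = 25, so Q = 26. From demand, P = 90.
CS = ½·(155 − 90)·26 = 845.
Change in consumer surplus: 845 − 3380 = −2535.

CS falls by 2535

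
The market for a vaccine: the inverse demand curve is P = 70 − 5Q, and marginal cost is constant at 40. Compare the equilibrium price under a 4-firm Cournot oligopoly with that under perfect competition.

In a 4-firm Cournot equilibrium, symmetry and the first-order condition give q = (70 − 40)/(25) = 1.2. So Q = 4.8 and P = 46.
Perfect competition: P = MC = 40, so 70 − 5Q = 40 and Q = 6.

Cournot: P = 46; Competition: P = 40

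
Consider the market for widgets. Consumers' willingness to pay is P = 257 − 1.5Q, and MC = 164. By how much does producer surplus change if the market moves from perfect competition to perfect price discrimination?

Under competition P = MC = 164, so Q = (257 − 164)/1.5 = 62.
PS = (164 − 164)·62 = 0.
With perfect price discrimination, output is the efficient level Q = 62 (where demand meets MC), but every buyer pays their willingness to pay: CS = 0 and PS = total surplus.
PS = ½·(257 − 164)·62 = 2883.
Change in producer surplus: 2883 − 0 = 2883.

Producer surplus rises by 2883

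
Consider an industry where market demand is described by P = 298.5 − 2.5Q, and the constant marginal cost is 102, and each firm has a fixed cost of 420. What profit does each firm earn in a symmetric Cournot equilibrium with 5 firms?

With 5 symmetric Cournot firms, each firm's FOC gives 298.5 − 15q = 102, so q = 13.1, Q = 5·13.1 = 65.5, and P = 134.75.
Each firm's profit = (134.75 − 102)·13.1 − 420 = 9.025.

π_i = 9.025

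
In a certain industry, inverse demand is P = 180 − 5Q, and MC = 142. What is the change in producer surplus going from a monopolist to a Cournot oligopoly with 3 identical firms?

A monopolist chooses Q where MR = MC. MR = 180 − 10Q; setting this equal to 142 gives Q = 3.8 and P = 161.
PS = (161 − 142)·3.8 = 72.2.
With 3 symmetric Cournot firms, each firm's FOC gives 180 − 20q = 142, so q = 1.9, Q = 3·1.9 = 5.7, and P = 151.5.
PS = (151.5 − 142)·5.7 = 54.15.
Change in producer surplus: 54.15 − 72.2 = −18.05.

PS falls by 18.05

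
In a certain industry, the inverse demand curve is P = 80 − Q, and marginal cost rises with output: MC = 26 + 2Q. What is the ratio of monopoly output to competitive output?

Monopoly sets MR = MC: 80 − 2Q = 26 + 2Q ⇒ Q = 13.5, P = 80 − 13.5 = 66.5.
Competitive equilibrium sets price equal to marginal cost: 80 − Q = 26 + 2Q, so Q = 18 and P = 62.
Ratio Q_m/Q_c = 13.5/18 = 0.75.

Q_m/Q_c = 0.75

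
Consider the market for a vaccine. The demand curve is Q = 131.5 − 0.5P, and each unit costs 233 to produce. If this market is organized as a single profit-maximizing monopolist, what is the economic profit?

Inverting demand: P = 263 − 2Q.
A monopolist chooses Q where MR = MC. MR = 263 − 4Q; setting this equal to 233 gives Q = 7.5 and P = 248.
Profit = (248 − 233)·7.5 = 112.5.

Profit = 112.5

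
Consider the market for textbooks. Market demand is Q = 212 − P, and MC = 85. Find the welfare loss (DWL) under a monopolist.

DWL = 2016.125

Inverting demand: P = 212 − Q.
Competitive firms price at marginal cost: P = 85, giving Q = 127.
A monopolist chooses Q where MR = MC. MR = 212 − 2Q; setting this equal to 85 gives Q = 63.5 and P = 148.5.
DWL is the triangle between Q = 63.5 and Q = 127: ½·(127 − 63.5)·(148.5 − 85) = 2016.125.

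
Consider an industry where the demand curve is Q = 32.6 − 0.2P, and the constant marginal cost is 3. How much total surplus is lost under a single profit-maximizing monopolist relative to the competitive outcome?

Inverting demand: P = 163 − 5Q.
Perfect competition: P = MC = 3, so 163 − 5Q = 3 and Q = 32.
The monopolist equates marginal revenue to marginal cost: 163 − 10Q = 3, so Q = 16. From demand, P = 83.
DWL is the triangle between Q = 16 and Q = 32: ½·(32 − 16)·(83 − 3) = 640.

DWL = 640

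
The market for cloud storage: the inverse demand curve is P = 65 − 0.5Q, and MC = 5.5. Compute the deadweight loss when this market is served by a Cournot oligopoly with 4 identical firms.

DWL = 141.61

Perfect competition: P = MC = 5.5, so 65 − 0.5Q = 5.5 and Q = 119.
With 4 symmetric Cournot firms, each firm's FOC gives 65 − 2.5q = 5.5, so q = 23.8, Q = 4·23.8 = 95.2, and P = 17.4.
DWL is the triangle between Q = 95.2 and Q = 119: ½·(119 − 95.2)·(17.4 − 5.5) = 141.61.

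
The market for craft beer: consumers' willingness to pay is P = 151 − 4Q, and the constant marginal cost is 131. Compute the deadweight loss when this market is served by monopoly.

Competitive firms price at marginal cost: P = 131, giving Q = 5.
The monopolist equates marginal revenue to marginal cost: 151 − 8Q = 131, so Q = 2.5. From demand, P = 141.
DWL is the triangle between Q = 2.5 and Q = 5: ½·(5 − 2.5)·(141 − 131) = 12.5.

DWL = 12.5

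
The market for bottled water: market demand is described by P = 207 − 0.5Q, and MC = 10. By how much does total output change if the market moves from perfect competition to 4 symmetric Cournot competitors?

Q falls by 78.8

Under competition P = MC = 10, so Q = (207 − 10)/0.5 = 394.
With 4 symmetric Cournot firms, each firm's FOC gives 207 − 2.5q = 10, so q = 78.8, Q = 4·78.8 = 315.2, and P = 49.4.
Change in total output: 315.2 − 394 = −78.8.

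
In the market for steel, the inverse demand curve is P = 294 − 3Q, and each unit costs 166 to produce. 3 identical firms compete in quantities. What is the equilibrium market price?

With 3 symmetric Cournot firms, each firm's FOC gives 294 − 12q = 166, so q = 32/3, Q = 3·32/3 = 32, and P = 198.

P = 198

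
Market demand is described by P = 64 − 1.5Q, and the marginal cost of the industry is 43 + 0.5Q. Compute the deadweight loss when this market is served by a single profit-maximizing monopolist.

Under competition P = MC: 64 − 1.5Q = 43 + 0.5Q ⇒ Q = 10.5, P = 48.25.
The monopolist equates marginal revenue to marginal cost: 64 − 3Q = 43 + 0.5Q, so Q = 6. From demand, P = 55.
CS = ½·(64 − 48.25)·10.5 = 1323/16; PS = (48.25·10.5 − 43·10.5 − ½·0.5·10.5²) = 441/16; TS = 110.25.
CS = ½·(64 − 55)·6 = 27; PS = (55·6 − 43·6 − ½·0.5·6²) = 63; TS = 90.
DWL = 110.25 − 90 = 20.25.

DWL = 20.25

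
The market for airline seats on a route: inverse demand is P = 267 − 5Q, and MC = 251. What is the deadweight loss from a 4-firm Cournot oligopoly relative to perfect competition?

DWL = 1.024

Under competition P = MC = 251, so Q = (267 − 251)/5 = 3.2.
With 4 symmetric Cournot firms, each firm's FOC gives 267 − 25q = 251, so q = 0.64, Q = 4·0.64 = 2.56, and P = 254.2.
DWL is the triangle between Q = 2.56 and Q = 3.2: ½·(3.2 − 2.56)·(254.2 − 251) = 1.024.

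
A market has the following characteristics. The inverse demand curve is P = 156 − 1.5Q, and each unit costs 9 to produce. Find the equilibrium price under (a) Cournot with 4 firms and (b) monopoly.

Cournot: P = 38.4; Monopoly: P = 82.5

Cournot with 4 identical firms: the symmetric best-response condition is 156 − 7.5q = 9. Each firm produces q = 19.6, total output Q = 78.4, price P = 38.4.
The monopolist equates marginal revenue to marginal cost: 156 − 3Q = 9, so Q = 49. From demand, P = 82.5.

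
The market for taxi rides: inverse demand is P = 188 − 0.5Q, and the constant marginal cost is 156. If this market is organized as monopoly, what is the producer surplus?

The monopolist equates marginal revenue to marginal cost: 188 − Q = 156, so Q = 32. From demand, P = 172.
PS = (172 − 156)·32 = 512.

PS = 512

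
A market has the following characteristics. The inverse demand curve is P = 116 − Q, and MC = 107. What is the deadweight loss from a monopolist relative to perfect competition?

DWL = 10.125

Competitive firms price at marginal cost: P = 107, giving Q = 9.
A monopolist chooses Q where MR = MC. MR = 116 − 2Q; setting this equal to 107 gives Q = 4.5 and P = 111.5.
DWL is the triangle between Q = 4.5 and Q = 9: ½·(9 − 4.5)·(111.5 − 107) = 10.125.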